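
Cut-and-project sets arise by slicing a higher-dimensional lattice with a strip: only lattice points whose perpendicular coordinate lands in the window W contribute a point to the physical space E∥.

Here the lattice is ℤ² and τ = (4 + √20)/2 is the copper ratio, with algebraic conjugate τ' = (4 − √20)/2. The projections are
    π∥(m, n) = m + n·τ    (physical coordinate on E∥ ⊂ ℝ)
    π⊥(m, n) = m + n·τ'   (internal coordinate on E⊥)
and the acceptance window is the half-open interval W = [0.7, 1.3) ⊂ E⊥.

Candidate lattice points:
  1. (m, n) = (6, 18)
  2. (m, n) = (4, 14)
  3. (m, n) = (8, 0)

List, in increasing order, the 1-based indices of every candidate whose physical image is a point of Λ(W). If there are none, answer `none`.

none

Compute τ' = (4−√20)/2 = -0.23607, so π⊥(m,n) = m -0.23607·n.
#1 (6,18): internal coord 6 + (18)·τ' = +1.75078; +1.75078 ∉ [0.7, 1.3) → out
#2 (4,14): internal coord 4 + (14)·τ' = +0.69505; +0.69505 ∉ [0.7, 1.3) → out
#3 (8,0): internal coord 8 + (0)·τ' = +8.00000; +8.00000 ∉ [0.7, 1.3) → out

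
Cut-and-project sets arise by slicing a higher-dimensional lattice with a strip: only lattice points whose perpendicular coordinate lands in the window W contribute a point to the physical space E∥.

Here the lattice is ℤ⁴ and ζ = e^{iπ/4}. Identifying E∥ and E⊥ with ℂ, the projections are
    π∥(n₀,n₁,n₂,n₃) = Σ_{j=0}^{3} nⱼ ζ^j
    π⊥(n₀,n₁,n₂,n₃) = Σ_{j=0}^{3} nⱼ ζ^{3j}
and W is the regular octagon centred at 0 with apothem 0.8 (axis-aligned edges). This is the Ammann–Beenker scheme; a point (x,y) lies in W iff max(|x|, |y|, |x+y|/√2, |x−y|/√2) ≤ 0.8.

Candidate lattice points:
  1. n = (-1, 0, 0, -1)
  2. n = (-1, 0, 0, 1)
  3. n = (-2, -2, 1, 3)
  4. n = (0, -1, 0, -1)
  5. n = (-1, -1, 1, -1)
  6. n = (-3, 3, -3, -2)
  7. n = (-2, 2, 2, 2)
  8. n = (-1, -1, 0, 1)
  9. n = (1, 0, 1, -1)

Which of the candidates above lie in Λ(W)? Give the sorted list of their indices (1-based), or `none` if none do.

Internal map: ζ^{3j} for j=0..3 gives (1,0), (−√2/2,√2/2), (0,−1), (√2/2,√2/2).
#1 (-1, 0, 0, -1): internal (-1.70711, -0.70711); octagon support 1.70711 vs apothem 0.8 → ∉ W
#2 (-1, 0, 0, 1): internal (-0.29289, 0.70711); octagon support 0.70711 vs apothem 0.8 → ∈ W
#3 (-2, -2, 1, 3): internal (1.53553, -0.29289); octagon support 1.53553 vs apothem 0.8 → ∉ W
#4 (0, -1, 0, -1): internal (0.00000, -1.41421); octagon support 1.41421 vs apothem 0.8 → ∉ W
#5 (-1, -1, 1, -1): internal (-1.00000, -2.41421); octagon support 2.41421 vs apothem 0.8 → ∉ W
#6 (-3, 3, -3, -2): internal (-6.53553, 3.70711); octagon support 7.24264 vs apothem 0.8 → ∉ W
#7 (-2, 2, 2, 2): internal (-2.00000, 0.82843); octagon support 2.00000 vs apothem 0.8 → ∉ W
#8 (-1, -1, 0, 1): internal (0.41421, 0.00000); octagon support 0.41421 vs apothem 0.8 → ∈ W
#9 (1, 0, 1, -1): internal (0.29289, -1.70711); octagon support 1.70711 vs apothem 0.8 → ∉ W

2, 8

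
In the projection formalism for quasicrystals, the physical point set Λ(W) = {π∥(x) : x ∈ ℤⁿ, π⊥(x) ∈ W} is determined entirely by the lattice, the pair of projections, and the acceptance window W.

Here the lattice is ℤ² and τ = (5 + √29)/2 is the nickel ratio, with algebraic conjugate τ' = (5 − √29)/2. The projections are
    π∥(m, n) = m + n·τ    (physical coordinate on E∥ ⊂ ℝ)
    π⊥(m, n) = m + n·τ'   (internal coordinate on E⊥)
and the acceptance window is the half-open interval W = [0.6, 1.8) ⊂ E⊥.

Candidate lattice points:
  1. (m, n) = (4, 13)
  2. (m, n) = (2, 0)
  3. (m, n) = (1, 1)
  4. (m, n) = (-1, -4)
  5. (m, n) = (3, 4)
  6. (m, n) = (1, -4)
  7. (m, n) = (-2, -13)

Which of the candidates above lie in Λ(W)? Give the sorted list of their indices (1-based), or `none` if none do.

Numerically τ ≈ 5.192582 and τ' = −1/τ ≈ -0.192582.
#1 (4,13): internal coord 4 + (13)·τ' = +1.496429; +1.496429 ∈ [0.6, 1.8) → IN Λ
#2 (2,0): internal coord 2 + (0)·τ' = +2.000000; +2.000000 ∉ [0.6, 1.8) → out
#3 (1,1): internal coord 1 + (1)·τ' = +0.807418; +0.807418 ∈ [0.6, 1.8) → IN Λ
#4 (-1,-4): internal coord -1 + (-4)·τ' = -0.229670; -0.229670 ∉ [0.6, 1.8) → out
#5 (3,4): internal coord 3 + (4)·τ' = +2.229670; +2.229670 ∉ [0.6, 1.8) → out
#6 (1,-4): internal coord 1 + (-4)·τ' = +1.770330; +1.770330 ∈ [0.6, 1.8) → IN Λ
#7 (-2,-13): internal coord -2 + (-13)·τ' = +0.503571; +0.503571 ∉ [0.6, 1.8) → out

1, 3, 6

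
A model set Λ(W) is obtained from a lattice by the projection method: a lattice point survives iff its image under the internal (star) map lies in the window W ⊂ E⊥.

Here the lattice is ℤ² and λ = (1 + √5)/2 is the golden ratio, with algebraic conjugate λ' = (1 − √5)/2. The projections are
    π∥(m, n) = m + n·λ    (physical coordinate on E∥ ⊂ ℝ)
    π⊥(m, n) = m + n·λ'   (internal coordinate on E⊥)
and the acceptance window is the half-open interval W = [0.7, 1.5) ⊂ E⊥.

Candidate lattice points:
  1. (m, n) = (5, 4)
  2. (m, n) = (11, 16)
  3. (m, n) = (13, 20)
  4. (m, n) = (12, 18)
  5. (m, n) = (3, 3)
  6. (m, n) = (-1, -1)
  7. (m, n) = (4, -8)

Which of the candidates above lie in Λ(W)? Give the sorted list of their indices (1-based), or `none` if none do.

2, 4, 5

Numerically λ ≈ 1.6180 and λ' = −1/λ ≈ -0.6180.
candidate 1: (m,n)=(5,4) → π∥ = 5+4·λ ≈ 11.4721, π⊥ = 5+4·λ' ≈ 2.5279 ∉ [0.7, 1.5) ⇒ out
candidate 2: (m,n)=(11,16) → π∥ = 11+16·λ ≈ 36.8885, π⊥ = 11+16·λ' ≈ 1.1115 ∈ [0.7, 1.5) ⇒ IN Λ
candidate 3: (m,n)=(13,20) → π∥ = 13+20·λ ≈ 45.3607, π⊥ = 13+20·λ' ≈ 0.6393 ∉ [0.7, 1.5) ⇒ out
candidate 4: (m,n)=(12,18) → π∥ = 12+18·λ ≈ 41.1246, π⊥ = 12+18·λ' ≈ 0.8754 ∈ [0.7, 1.5) ⇒ IN Λ
candidate 5: (m,n)=(3,3) → π∥ = 3+3·λ ≈ 7.8541, π⊥ = 3+3·λ' ≈ 1.1459 ∈ [0.7, 1.5) ⇒ IN Λ
candidate 6: (m,n)=(-1,-1) → π∥ = -1-1·λ ≈ -2.6180, π⊥ = -1-1·λ' ≈ -0.3820 ∉ [0.7, 1.5) ⇒ out
candidate 7: (m,n)=(4,-8) → π∥ = 4-8·λ ≈ -8.9443, π⊥ = 4-8·λ' ≈ 8.9443 ∉ [0.7, 1.5) ⇒ out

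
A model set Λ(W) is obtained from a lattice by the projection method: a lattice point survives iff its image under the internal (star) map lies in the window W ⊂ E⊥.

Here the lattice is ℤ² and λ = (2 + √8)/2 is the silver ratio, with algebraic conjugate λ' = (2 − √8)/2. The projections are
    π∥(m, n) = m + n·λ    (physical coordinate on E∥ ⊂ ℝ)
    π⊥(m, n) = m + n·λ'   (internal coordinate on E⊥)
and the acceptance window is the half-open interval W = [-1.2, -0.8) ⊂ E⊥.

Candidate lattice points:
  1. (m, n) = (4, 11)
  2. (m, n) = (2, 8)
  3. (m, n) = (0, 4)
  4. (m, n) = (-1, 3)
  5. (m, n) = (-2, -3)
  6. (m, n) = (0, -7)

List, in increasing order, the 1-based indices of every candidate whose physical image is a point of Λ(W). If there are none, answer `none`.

none

Compute λ' = (2−√8)/2 = -0.414214, so π⊥(m,n) = m -0.414214·n.
candidate 1: (m,n)=(4,11) → π∥ = 4+11·λ ≈ 30.556349, π⊥ = 4+11·λ' ≈ -0.556349 ∉ [-1.2, -0.8) ⇒ out
candidate 2: (m,n)=(2,8) → π∥ = 2+8·λ ≈ 21.313708, π⊥ = 2+8·λ' ≈ -1.313708 ∉ [-1.2, -0.8) ⇒ out
candidate 3: (m,n)=(0,4) → π∥ = 0+4·λ ≈ 9.656854, π⊥ = 0+4·λ' ≈ -1.656854 ∉ [-1.2, -0.8) ⇒ out
candidate 4: (m,n)=(-1,3) → π∥ = -1+3·λ ≈ 6.242641, π⊥ = -1+3·λ' ≈ -2.242641 ∉ [-1.2, -0.8) ⇒ out
candidate 5: (m,n)=(-2,-3) → π∥ = -2-3·λ ≈ -9.242641, π⊥ = -2-3·λ' ≈ -0.757359 ∉ [-1.2, -0.8) ⇒ out
candidate 6: (m,n)=(0,-7) → π∥ = 0-7·λ ≈ -16.899495, π⊥ = 0-7·λ' ≈ 2.899495 ∉ [-1.2, -0.8) ⇒ out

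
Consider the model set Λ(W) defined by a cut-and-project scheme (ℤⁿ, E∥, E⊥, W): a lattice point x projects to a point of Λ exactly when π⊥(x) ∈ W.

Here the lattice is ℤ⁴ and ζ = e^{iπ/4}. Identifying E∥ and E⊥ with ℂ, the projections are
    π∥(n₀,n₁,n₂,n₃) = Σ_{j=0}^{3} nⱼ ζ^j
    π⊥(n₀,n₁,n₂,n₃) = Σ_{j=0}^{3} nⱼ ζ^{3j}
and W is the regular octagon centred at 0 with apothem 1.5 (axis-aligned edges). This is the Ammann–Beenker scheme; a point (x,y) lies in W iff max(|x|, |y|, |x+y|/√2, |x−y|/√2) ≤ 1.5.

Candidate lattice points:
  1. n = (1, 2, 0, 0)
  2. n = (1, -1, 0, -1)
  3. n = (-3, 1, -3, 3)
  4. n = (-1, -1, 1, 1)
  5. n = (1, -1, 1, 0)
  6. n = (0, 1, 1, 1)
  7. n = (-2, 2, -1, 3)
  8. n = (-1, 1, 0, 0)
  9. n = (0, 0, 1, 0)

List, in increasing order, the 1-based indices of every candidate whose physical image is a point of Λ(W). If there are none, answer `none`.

1, 4, 6, 9

π⊥(n) = n₀ + n₁ζ³ + n₂ζ⁶ + n₃ζ⁹ where ζ = e^{iπ/4}.
candidate 1: n = (1, 2, 0, 0) → π⊥ ≈ (-0.414214, +1.414214); max(|x|,|y|,|x±y|/√2) = 1.414214 ≤ 1.5 ⇒ ∈ W
candidate 2: n = (1, -1, 0, -1) → π⊥ ≈ (+1.000000, -1.414214); max(|x|,|y|,|x±y|/√2) = 1.707107 > 1.5 ⇒ ∉ W
candidate 3: n = (-3, 1, -3, 3) → π⊥ ≈ (-1.585786, +5.828427); max(|x|,|y|,|x±y|/√2) = 5.828427 > 1.5 ⇒ ∉ W
candidate 4: n = (-1, -1, 1, 1) → π⊥ ≈ (+0.414214, -1.000000); max(|x|,|y|,|x±y|/√2) = 1.000000 ≤ 1.5 ⇒ ∈ W
candidate 5: n = (1, -1, 1, 0) → π⊥ ≈ (+1.707107, -1.707107); max(|x|,|y|,|x±y|/√2) = 2.414214 > 1.5 ⇒ ∉ W
candidate 6: n = (0, 1, 1, 1) → π⊥ ≈ (+0.000000, +0.414214); max(|x|,|y|,|x±y|/√2) = 0.414214 ≤ 1.5 ⇒ ∈ W
candidate 7: n = (-2, 2, -1, 3) → π⊥ ≈ (-1.292893, +4.535534); max(|x|,|y|,|x±y|/√2) = 4.535534 > 1.5 ⇒ ∉ W
candidate 8: n = (-1, 1, 0, 0) → π⊥ ≈ (-1.707107, +0.707107); max(|x|,|y|,|x±y|/√2) = 1.707107 > 1.5 ⇒ ∉ W
candidate 9: n = (0, 0, 1, 0) → π⊥ ≈ (+0.000000, -1.000000); max(|x|,|y|,|x±y|/√2) = 1.000000 ≤ 1.5 ⇒ ∈ W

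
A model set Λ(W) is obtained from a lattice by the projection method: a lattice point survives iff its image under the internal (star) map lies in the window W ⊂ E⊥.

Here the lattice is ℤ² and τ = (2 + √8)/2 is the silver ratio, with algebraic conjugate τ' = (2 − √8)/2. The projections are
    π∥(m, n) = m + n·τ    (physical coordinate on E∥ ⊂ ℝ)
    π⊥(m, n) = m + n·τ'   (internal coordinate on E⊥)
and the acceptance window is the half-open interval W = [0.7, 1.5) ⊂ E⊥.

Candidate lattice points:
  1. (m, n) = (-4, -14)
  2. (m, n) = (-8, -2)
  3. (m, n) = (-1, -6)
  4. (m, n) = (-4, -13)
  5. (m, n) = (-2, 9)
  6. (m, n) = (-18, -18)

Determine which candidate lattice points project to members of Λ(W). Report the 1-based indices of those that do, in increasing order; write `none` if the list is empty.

τ' = (2−√8)/2 ≈ -0.41421.
candidate 1: (m,n)=(-4,-14) → π∥ = -4-14·τ ≈ -37.79899, π⊥ = -4-14·τ' ≈ 1.79899 ∉ [0.7, 1.5) ⇒ out
candidate 2: (m,n)=(-8,-2) → π∥ = -8-2·τ ≈ -12.82843, π⊥ = -8-2·τ' ≈ -7.17157 ∉ [0.7, 1.5) ⇒ out
candidate 3: (m,n)=(-1,-6) → π∥ = -1-6·τ ≈ -15.48528, π⊥ = -1-6·τ' ≈ 1.48528 ∈ [0.7, 1.5) ⇒ IN Λ
candidate 4: (m,n)=(-4,-13) → π∥ = -4-13·τ ≈ -35.38478, π⊥ = -4-13·τ' ≈ 1.38478 ∈ [0.7, 1.5) ⇒ IN Λ
candidate 5: (m,n)=(-2,9) → π∥ = -2+9·τ ≈ 19.72792, π⊥ = -2+9·τ' ≈ -5.72792 ∉ [0.7, 1.5) ⇒ out
candidate 6: (m,n)=(-18,-18) → π∥ = -18-18·τ ≈ -61.45584, π⊥ = -18-18·τ' ≈ -10.54416 ∉ [0.7, 1.5) ⇒ out

3, 4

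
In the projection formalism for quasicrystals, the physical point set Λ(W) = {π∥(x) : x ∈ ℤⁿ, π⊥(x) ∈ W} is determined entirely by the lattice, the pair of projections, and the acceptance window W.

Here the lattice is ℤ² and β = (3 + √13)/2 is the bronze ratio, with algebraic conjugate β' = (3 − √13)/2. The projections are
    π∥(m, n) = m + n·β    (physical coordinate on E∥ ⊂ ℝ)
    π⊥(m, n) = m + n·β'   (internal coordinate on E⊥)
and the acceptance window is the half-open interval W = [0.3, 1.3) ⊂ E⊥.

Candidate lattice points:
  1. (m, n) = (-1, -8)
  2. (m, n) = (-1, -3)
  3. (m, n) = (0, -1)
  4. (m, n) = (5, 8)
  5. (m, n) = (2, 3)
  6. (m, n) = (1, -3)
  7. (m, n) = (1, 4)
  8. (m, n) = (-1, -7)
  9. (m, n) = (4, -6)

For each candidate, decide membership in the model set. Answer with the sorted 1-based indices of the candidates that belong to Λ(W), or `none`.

3, 5, 8

β' = (3−√13)/2 ≈ -0.3028.
candidate 1: (m,n)=(-1,-8) → π∥ = -1-8·β ≈ -27.4222, π⊥ = -1-8·β' ≈ 1.4222 ∉ [0.3, 1.3) ⇒ out
candidate 2: (m,n)=(-1,-3) → π∥ = -1-3·β ≈ -10.9083, π⊥ = -1-3·β' ≈ -0.0917 ∉ [0.3, 1.3) ⇒ out
candidate 3: (m,n)=(0,-1) → π∥ = 0-1·β ≈ -3.3028, π⊥ = 0-1·β' ≈ 0.3028 ∈ [0.3, 1.3) ⇒ IN Λ
candidate 4: (m,n)=(5,8) → π∥ = 5+8·β ≈ 31.4222, π⊥ = 5+8·β' ≈ 2.5778 ∉ [0.3, 1.3) ⇒ out
candidate 5: (m,n)=(2,3) → π∥ = 2+3·β ≈ 11.9083, π⊥ = 2+3·β' ≈ 1.0917 ∈ [0.3, 1.3) ⇒ IN Λ
candidate 6: (m,n)=(1,-3) → π∥ = 1-3·β ≈ -8.9083, π⊥ = 1-3·β' ≈ 1.9083 ∉ [0.3, 1.3) ⇒ out
candidate 7: (m,n)=(1,4) → π∥ = 1+4·β ≈ 14.2111, π⊥ = 1+4·β' ≈ -0.2111 ∉ [0.3, 1.3) ⇒ out
candidate 8: (m,n)=(-1,-7) → π∥ = -1-7·β ≈ -24.1194, π⊥ = -1-7·β' ≈ 1.1194 ∈ [0.3, 1.3) ⇒ IN Λ
candidate 9: (m,n)=(4,-6) → π∥ = 4-6·β ≈ -15.8167, π⊥ = 4-6·β' ≈ 5.8167 ∉ [0.3, 1.3) ⇒ out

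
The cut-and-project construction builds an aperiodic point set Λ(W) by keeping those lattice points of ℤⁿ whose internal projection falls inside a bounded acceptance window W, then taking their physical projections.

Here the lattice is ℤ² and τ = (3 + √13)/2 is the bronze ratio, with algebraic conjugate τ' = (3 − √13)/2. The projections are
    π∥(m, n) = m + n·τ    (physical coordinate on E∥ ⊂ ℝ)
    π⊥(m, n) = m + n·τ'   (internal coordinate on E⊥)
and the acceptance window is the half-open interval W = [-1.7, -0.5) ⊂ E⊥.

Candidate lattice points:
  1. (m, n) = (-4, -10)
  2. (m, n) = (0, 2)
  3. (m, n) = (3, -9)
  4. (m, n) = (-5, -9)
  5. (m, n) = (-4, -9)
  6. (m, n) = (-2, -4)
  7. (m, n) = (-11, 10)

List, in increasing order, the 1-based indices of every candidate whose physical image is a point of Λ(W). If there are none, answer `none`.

Numerically τ ≈ 3.30278 and τ' = −1/τ ≈ -0.30278.
candidate 1: (m,n)=(-4,-10) → π∥ = -4-10·τ ≈ -37.02776, π⊥ = -4-10·τ' ≈ -0.97224 ∈ [-1.7, -0.5) ⇒ IN Λ
candidate 2: (m,n)=(0,2) → π∥ = 0+2·τ ≈ 6.60555, π⊥ = 0+2·τ' ≈ -0.60555 ∈ [-1.7, -0.5) ⇒ IN Λ
candidate 3: (m,n)=(3,-9) → π∥ = 3-9·τ ≈ -26.72498, π⊥ = 3-9·τ' ≈ 5.72498 ∉ [-1.7, -0.5) ⇒ out
candidate 4: (m,n)=(-5,-9) → π∥ = -5-9·τ ≈ -34.72498, π⊥ = -5-9·τ' ≈ -2.27502 ∉ [-1.7, -0.5) ⇒ out
candidate 5: (m,n)=(-4,-9) → π∥ = -4-9·τ ≈ -33.72498, π⊥ = -4-9·τ' ≈ -1.27502 ∈ [-1.7, -0.5) ⇒ IN Λ
candidate 6: (m,n)=(-2,-4) → π∥ = -2-4·τ ≈ -15.21110, π⊥ = -2-4·τ' ≈ -0.78890 ∈ [-1.7, -0.5) ⇒ IN Λ
candidate 7: (m,n)=(-11,10) → π∥ = -11+10·τ ≈ 22.02776, π⊥ = -11+10·τ' ≈ -14.02776 ∉ [-1.7, -0.5) ⇒ out

1, 2, 5, 6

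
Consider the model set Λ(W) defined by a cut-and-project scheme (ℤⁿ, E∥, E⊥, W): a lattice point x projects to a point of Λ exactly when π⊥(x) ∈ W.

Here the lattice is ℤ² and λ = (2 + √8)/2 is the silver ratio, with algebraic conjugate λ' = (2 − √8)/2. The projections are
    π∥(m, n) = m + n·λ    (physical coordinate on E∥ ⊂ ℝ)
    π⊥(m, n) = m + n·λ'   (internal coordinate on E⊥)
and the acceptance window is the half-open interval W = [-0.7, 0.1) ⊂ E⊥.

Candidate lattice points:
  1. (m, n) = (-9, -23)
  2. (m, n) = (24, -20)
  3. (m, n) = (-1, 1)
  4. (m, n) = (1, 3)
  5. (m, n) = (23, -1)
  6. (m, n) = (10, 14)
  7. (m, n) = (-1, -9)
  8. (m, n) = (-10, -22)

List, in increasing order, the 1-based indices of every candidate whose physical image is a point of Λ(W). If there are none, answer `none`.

4

λ' = (2−√8)/2 ≈ -0.41421.
#1 (-9,-23): internal coord -9 + (-23)·λ' = +0.52691; +0.52691 ∉ [-0.7, 0.1) → out
#2 (24,-20): internal coord 24 + (-20)·λ' = +32.28427; +32.28427 ∉ [-0.7, 0.1) → out
#3 (-1,1): internal coord -1 + (1)·λ' = -1.41421; -1.41421 ∉ [-0.7, 0.1) → out
#4 (1,3): internal coord 1 + (3)·λ' = -0.24264; -0.24264 ∈ [-0.7, 0.1) → IN Λ
#5 (23,-1): internal coord 23 + (-1)·λ' = +23.41421; +23.41421 ∉ [-0.7, 0.1) → out
#6 (10,14): internal coord 10 + (14)·λ' = +4.20101; +4.20101 ∉ [-0.7, 0.1) → out
#7 (-1,-9): internal coord -1 + (-9)·λ' = +2.72792; +2.72792 ∉ [-0.7, 0.1) → out
#8 (-10,-22): internal coord -10 + (-22)·λ' = -0.88730; -0.88730 ∉ [-0.7, 0.1) → out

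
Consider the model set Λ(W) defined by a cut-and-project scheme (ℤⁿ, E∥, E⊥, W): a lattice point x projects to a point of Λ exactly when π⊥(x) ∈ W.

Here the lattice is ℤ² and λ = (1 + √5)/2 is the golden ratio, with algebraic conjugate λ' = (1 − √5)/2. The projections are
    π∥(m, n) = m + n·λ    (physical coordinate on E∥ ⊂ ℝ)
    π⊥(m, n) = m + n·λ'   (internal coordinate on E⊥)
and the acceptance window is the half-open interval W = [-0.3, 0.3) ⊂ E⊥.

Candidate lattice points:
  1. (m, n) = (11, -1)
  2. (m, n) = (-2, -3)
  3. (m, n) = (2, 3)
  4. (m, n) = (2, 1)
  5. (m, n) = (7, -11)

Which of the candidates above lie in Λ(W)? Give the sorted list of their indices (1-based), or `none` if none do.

Numerically λ ≈ 1.6180 and λ' = −1/λ ≈ -0.6180.
candidate 1: (m,n)=(11,-1) → π∥ = 11-1·λ ≈ 9.3820, π⊥ = 11-1·λ' ≈ 11.6180 ∉ [-0.3, 0.3) ⇒ out
candidate 2: (m,n)=(-2,-3) → π∥ = -2-3·λ ≈ -6.8541, π⊥ = -2-3·λ' ≈ -0.1459 ∈ [-0.3, 0.3) ⇒ IN Λ
candidate 3: (m,n)=(2,3) → π∥ = 2+3·λ ≈ 6.8541, π⊥ = 2+3·λ' ≈ 0.1459 ∈ [-0.3, 0.3) ⇒ IN Λ
candidate 4: (m,n)=(2,1) → π∥ = 2+1·λ ≈ 3.6180, π⊥ = 2+1·λ' ≈ 1.3820 ∉ [-0.3, 0.3) ⇒ out
candidate 5: (m,n)=(7,-11) → π∥ = 7-11·λ ≈ -10.7984, π⊥ = 7-11·λ' ≈ 13.7984 ∉ [-0.3, 0.3) ⇒ out

2, 3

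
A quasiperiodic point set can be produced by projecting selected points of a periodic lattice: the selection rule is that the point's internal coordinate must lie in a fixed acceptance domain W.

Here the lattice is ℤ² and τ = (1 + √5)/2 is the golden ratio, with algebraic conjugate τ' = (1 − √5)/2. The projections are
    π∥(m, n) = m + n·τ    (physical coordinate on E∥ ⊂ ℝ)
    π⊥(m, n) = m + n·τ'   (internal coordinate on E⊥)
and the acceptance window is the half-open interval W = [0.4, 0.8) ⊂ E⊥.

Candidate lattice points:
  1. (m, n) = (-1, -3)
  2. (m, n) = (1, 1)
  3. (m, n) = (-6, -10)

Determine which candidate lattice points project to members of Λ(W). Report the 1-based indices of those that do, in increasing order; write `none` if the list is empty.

none

Numerically τ ≈ 1.6180 and τ' = −1/τ ≈ -0.6180.
#1 (-1,-3): internal coord -1 + (-3)·τ' = +0.8541; +0.8541 ∉ [0.4, 0.8) → out
#2 (1,1): internal coord 1 + (1)·τ' = +0.3820; +0.3820 ∉ [0.4, 0.8) → out
#3 (-6,-10): internal coord -6 + (-10)·τ' = +0.1803; +0.1803 ∉ [0.4, 0.8) → out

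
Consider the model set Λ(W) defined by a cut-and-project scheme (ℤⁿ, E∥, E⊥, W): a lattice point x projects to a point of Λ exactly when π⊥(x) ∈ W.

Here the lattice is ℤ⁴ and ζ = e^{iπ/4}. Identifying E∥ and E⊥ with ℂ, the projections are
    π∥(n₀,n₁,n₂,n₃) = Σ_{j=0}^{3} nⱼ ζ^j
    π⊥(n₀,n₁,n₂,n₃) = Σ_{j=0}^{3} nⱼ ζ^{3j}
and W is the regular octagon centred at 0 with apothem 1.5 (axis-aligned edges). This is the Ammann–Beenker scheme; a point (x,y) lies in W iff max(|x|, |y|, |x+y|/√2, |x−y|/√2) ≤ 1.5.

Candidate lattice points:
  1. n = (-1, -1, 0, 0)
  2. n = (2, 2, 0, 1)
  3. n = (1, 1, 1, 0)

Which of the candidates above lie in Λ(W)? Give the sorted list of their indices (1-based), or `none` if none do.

1, 3

With ζ = e^{iπ/4} the internal vectors are ζ^0,ζ^3,ζ^6,ζ^9.
#1 (-1, -1, 0, 0): internal (-0.2929, -0.7071); octagon support 0.7071 vs apothem 1.5 → ∈ W
#2 (2, 2, 0, 1): internal (1.2929, 2.1213); octagon support 2.4142 vs apothem 1.5 → ∉ W
#3 (1, 1, 1, 0): internal (0.2929, -0.2929); octagon support 0.4142 vs apothem 1.5 → ∈ W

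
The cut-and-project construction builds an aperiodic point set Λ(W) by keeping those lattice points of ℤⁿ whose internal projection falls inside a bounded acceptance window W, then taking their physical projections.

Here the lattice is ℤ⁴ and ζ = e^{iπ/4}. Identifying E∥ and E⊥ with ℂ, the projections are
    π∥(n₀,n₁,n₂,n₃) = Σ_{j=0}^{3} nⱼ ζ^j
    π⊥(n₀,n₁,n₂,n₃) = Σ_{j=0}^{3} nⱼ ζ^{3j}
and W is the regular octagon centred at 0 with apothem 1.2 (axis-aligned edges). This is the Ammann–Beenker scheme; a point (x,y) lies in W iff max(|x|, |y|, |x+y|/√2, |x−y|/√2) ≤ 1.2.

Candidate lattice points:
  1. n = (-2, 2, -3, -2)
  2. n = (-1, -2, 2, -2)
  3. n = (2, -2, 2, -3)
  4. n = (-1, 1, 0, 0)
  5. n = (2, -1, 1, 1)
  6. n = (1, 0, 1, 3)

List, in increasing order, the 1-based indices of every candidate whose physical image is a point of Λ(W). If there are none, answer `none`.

Internal map: ζ^{3j} for j=0..3 gives (1,0), (−√2/2,√2/2), (0,−1), (√2/2,√2/2).
#1 (-2, 2, -3, -2): internal (-4.828427, 3.000000); octagon support 5.535534 vs apothem 1.2 → ∉ W
#2 (-1, -2, 2, -2): internal (-1.000000, -4.828427); octagon support 4.828427 vs apothem 1.2 → ∉ W
#3 (2, -2, 2, -3): internal (1.292893, -5.535534); octagon support 5.535534 vs apothem 1.2 → ∉ W
#4 (-1, 1, 0, 0): internal (-1.707107, 0.707107); octagon support 1.707107 vs apothem 1.2 → ∉ W
#5 (2, -1, 1, 1): internal (3.414214, -1.000000); octagon support 3.414214 vs apothem 1.2 → ∉ W
#6 (1, 0, 1, 3): internal (3.121320, 1.121320); octagon support 3.121320 vs apothem 1.2 → ∉ W

none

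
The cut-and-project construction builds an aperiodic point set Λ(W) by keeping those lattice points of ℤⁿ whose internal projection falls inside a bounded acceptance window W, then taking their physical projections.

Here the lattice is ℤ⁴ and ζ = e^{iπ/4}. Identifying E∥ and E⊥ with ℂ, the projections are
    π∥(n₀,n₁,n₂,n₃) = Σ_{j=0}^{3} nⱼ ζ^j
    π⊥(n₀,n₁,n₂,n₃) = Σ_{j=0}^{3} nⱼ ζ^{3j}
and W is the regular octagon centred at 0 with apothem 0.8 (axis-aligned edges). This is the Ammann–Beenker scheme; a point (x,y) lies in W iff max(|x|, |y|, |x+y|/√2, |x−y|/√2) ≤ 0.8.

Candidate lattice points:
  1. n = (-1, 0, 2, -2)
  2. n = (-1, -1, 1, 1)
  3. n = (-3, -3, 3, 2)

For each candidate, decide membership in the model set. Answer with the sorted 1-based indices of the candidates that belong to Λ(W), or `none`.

none

π⊥(n) = n₀ + n₁ζ³ + n₂ζ⁶ + n₃ζ⁹ where ζ = e^{iπ/4}.
#1 (-1, 0, 2, -2): internal (-2.414214, -3.414214); octagon support 4.121320 vs apothem 0.8 → ∉ W
#2 (-1, -1, 1, 1): internal (0.414214, -1.000000); octagon support 1.000000 vs apothem 0.8 → ∉ W
#3 (-3, -3, 3, 2): internal (0.535534, -3.707107); octagon support 3.707107 vs apothem 0.8 → ∉ W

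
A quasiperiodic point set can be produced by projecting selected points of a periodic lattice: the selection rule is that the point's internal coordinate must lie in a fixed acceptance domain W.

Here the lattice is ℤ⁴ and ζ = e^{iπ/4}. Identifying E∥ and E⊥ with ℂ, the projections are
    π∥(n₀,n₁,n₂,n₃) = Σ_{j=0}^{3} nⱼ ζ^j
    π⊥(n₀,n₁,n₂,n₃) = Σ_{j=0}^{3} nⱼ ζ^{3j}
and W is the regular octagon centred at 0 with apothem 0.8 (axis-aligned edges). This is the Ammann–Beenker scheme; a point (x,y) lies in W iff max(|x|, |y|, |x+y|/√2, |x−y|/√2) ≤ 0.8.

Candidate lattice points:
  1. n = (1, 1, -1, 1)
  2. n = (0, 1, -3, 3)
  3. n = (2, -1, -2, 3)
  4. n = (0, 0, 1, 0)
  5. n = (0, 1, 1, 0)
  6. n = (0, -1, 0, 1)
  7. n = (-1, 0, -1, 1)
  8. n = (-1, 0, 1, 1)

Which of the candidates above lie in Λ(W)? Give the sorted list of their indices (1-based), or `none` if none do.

5, 8

π⊥(n) = n₀ + n₁ζ³ + n₂ζ⁶ + n₃ζ⁹ where ζ = e^{iπ/4}.
#1 (1, 1, -1, 1): internal (1.000000, 2.414214); octagon support 2.414214 vs apothem 0.8 → ∉ W
#2 (0, 1, -3, 3): internal (1.414214, 5.828427); octagon support 5.828427 vs apothem 0.8 → ∉ W
#3 (2, -1, -2, 3): internal (4.828427, 3.414214); octagon support 5.828427 vs apothem 0.8 → ∉ W
#4 (0, 0, 1, 0): internal (0.000000, -1.000000); octagon support 1.000000 vs apothem 0.8 → ∉ W
#5 (0, 1, 1, 0): internal (-0.707107, -0.292893); octagon support 0.707107 vs apothem 0.8 → ∈ W
#6 (0, -1, 0, 1): internal (1.414214, 0.000000); octagon support 1.414214 vs apothem 0.8 → ∉ W
#7 (-1, 0, -1, 1): internal (-0.292893, 1.707107); octagon support 1.707107 vs apothem 0.8 → ∉ W
#8 (-1, 0, 1, 1): internal (-0.292893, -0.292893); octagon support 0.414214 vs apothem 0.8 → ∈ W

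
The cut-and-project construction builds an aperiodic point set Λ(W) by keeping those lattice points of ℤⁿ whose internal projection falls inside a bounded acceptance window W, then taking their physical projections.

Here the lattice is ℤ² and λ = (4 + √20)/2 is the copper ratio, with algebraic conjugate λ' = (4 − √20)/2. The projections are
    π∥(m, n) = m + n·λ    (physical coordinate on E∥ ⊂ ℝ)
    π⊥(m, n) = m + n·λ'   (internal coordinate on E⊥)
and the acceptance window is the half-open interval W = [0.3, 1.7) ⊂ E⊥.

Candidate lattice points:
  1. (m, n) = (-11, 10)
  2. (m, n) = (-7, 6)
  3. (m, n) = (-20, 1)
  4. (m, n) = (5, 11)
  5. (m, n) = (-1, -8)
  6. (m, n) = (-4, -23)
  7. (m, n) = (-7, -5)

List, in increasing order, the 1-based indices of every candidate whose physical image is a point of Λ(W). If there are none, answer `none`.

λ' = (4−√20)/2 ≈ -0.23607.
#1 (-11,10): internal coord -11 + (10)·λ' = -13.36068; -13.36068 ∉ [0.3, 1.7) → out
#2 (-7,6): internal coord -7 + (6)·λ' = -8.41641; -8.41641 ∉ [0.3, 1.7) → out
#3 (-20,1): internal coord -20 + (1)·λ' = -20.23607; -20.23607 ∉ [0.3, 1.7) → out
#4 (5,11): internal coord 5 + (11)·λ' = +2.40325; +2.40325 ∉ [0.3, 1.7) → out
#5 (-1,-8): internal coord -1 + (-8)·λ' = +0.88854; +0.88854 ∈ [0.3, 1.7) → IN Λ
#6 (-4,-23): internal coord -4 + (-23)·λ' = +1.42956; +1.42956 ∈ [0.3, 1.7) → IN Λ
#7 (-7,-5): internal coord -7 + (-5)·λ' = -5.81966; -5.81966 ∉ [0.3, 1.7) → out

5, 6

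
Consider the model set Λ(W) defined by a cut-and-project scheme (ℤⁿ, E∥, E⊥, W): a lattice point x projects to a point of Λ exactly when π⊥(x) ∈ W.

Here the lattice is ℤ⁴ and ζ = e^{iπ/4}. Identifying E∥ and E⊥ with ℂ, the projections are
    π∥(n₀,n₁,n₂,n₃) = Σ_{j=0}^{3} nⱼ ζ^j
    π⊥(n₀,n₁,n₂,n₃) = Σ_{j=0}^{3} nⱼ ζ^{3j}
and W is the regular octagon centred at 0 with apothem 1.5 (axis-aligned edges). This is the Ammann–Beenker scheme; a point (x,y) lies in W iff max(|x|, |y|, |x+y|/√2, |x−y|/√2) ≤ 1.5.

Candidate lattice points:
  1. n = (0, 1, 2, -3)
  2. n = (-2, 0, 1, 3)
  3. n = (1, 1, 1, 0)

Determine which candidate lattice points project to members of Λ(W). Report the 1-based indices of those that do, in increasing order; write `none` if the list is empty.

Internal map: ζ^{3j} for j=0..3 gives (1,0), (−√2/2,√2/2), (0,−1), (√2/2,√2/2).
#1 (0, 1, 2, -3): internal (-2.8284, -3.4142); octagon support 4.4142 vs apothem 1.5 → ∉ W
#2 (-2, 0, 1, 3): internal (0.1213, 1.1213); octagon support 1.1213 vs apothem 1.5 → ∈ W
#3 (1, 1, 1, 0): internal (0.2929, -0.2929); octagon support 0.4142 vs apothem 1.5 → ∈ W

2, 3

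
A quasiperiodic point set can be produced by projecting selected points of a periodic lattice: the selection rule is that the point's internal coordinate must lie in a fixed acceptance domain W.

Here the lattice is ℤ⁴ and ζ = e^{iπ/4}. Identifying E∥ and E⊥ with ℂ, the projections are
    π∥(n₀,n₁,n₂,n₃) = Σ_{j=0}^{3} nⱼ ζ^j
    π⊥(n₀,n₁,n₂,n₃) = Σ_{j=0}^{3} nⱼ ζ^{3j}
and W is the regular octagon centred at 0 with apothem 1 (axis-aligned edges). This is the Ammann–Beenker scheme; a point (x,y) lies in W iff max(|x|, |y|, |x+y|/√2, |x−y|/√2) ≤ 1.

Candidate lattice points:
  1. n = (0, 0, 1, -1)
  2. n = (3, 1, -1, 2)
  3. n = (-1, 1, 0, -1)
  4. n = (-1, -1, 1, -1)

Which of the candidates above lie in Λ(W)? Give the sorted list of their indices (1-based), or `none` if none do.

With ζ = e^{iπ/4} the internal vectors are ζ^0,ζ^3,ζ^6,ζ^9.
candidate 1: n = (0, 0, 1, -1) → π⊥ ≈ (-0.707107, -1.707107); max(|x|,|y|,|x±y|/√2) = 1.707107 > 1 ⇒ ∉ W
candidate 2: n = (3, 1, -1, 2) → π⊥ ≈ (+3.707107, +3.121320); max(|x|,|y|,|x±y|/√2) = 4.828427 > 1 ⇒ ∉ W
candidate 3: n = (-1, 1, 0, -1) → π⊥ ≈ (-2.414214, +0.000000); max(|x|,|y|,|x±y|/√2) = 2.414214 > 1 ⇒ ∉ W
candidate 4: n = (-1, -1, 1, -1) → π⊥ ≈ (-1.000000, -2.414214); max(|x|,|y|,|x±y|/√2) = 2.414214 > 1 ⇒ ∉ W

none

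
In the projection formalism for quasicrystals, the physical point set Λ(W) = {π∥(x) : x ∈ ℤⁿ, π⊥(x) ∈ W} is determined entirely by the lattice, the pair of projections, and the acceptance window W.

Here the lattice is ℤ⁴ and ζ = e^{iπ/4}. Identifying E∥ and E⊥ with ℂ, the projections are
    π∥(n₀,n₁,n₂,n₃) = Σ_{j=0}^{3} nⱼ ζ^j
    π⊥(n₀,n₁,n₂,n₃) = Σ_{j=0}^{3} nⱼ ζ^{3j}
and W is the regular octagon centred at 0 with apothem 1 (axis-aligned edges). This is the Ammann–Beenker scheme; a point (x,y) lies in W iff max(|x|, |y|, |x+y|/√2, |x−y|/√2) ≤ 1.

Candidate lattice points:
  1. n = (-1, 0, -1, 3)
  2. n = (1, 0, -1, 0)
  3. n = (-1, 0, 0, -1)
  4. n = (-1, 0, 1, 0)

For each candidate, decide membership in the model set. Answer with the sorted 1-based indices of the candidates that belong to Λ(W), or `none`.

With ζ = e^{iπ/4} the internal vectors are ζ^0,ζ^3,ζ^6,ζ^9.
#1 (-1, 0, -1, 3): internal (1.121320, 3.121320); octagon support 3.121320 vs apothem 1 → ∉ W
#2 (1, 0, -1, 0): internal (1.000000, 1.000000); octagon support 1.414214 vs apothem 1 → ∉ W
#3 (-1, 0, 0, -1): internal (-1.707107, -0.707107); octagon support 1.707107 vs apothem 1 → ∉ W
#4 (-1, 0, 1, 0): internal (-1.000000, -1.000000); octagon support 1.414214 vs apothem 1 → ∉ W

none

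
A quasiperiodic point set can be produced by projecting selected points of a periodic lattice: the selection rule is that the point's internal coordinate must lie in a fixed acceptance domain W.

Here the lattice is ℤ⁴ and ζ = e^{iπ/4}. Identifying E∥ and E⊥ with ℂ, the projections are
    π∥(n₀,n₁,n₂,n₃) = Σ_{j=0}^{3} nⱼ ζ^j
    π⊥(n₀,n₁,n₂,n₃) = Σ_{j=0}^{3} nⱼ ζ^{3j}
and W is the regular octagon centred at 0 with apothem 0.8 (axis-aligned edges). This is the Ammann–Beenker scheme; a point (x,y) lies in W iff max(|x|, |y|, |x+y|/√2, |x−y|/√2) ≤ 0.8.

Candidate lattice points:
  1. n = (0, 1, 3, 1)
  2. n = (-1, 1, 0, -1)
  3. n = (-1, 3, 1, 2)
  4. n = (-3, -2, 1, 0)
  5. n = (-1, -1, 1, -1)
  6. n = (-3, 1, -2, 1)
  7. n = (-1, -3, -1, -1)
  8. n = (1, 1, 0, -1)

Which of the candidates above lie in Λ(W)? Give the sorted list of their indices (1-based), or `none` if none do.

Internal map: ζ^{3j} for j=0..3 gives (1,0), (−√2/2,√2/2), (0,−1), (√2/2,√2/2).
#1 (0, 1, 3, 1): internal (0.00000, -1.58579); octagon support 1.58579 vs apothem 0.8 → ∉ W
#2 (-1, 1, 0, -1): internal (-2.41421, 0.00000); octagon support 2.41421 vs apothem 0.8 → ∉ W
#3 (-1, 3, 1, 2): internal (-1.70711, 2.53553); octagon support 3.00000 vs apothem 0.8 → ∉ W
#4 (-3, -2, 1, 0): internal (-1.58579, -2.41421); octagon support 2.82843 vs apothem 0.8 → ∉ W
#5 (-1, -1, 1, -1): internal (-1.00000, -2.41421); octagon support 2.41421 vs apothem 0.8 → ∉ W
#6 (-3, 1, -2, 1): internal (-3.00000, 3.41421); octagon support 4.53553 vs apothem 0.8 → ∉ W
#7 (-1, -3, -1, -1): internal (0.41421, -1.82843); octagon support 1.82843 vs apothem 0.8 → ∉ W
#8 (1, 1, 0, -1): internal (-0.41421, 0.00000); octagon support 0.41421 vs apothem 0.8 → ∈ W

8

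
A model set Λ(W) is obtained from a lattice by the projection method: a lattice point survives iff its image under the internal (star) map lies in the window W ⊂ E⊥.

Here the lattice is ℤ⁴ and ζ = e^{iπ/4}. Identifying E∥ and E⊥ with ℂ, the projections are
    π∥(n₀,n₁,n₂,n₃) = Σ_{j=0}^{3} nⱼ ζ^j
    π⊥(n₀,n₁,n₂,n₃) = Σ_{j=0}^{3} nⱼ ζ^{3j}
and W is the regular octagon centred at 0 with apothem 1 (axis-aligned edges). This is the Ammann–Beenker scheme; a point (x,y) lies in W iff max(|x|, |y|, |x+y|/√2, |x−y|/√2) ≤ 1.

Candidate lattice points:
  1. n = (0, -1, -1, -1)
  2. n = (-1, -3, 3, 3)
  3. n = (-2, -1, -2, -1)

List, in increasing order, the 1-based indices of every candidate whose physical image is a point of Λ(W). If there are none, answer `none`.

π⊥(n) = n₀ + n₁ζ³ + n₂ζ⁶ + n₃ζ⁹ where ζ = e^{iπ/4}.
candidate 1: n = (0, -1, -1, -1) → π⊥ ≈ (+0.00000, -0.41421); max(|x|,|y|,|x±y|/√2) = 0.41421 ≤ 1 ⇒ ∈ W
candidate 2: n = (-1, -3, 3, 3) → π⊥ ≈ (+3.24264, -3.00000); max(|x|,|y|,|x±y|/√2) = 4.41421 > 1 ⇒ ∉ W
candidate 3: n = (-2, -1, -2, -1) → π⊥ ≈ (-2.00000, +0.58579); max(|x|,|y|,|x±y|/√2) = 2.00000 > 1 ⇒ ∉ W

1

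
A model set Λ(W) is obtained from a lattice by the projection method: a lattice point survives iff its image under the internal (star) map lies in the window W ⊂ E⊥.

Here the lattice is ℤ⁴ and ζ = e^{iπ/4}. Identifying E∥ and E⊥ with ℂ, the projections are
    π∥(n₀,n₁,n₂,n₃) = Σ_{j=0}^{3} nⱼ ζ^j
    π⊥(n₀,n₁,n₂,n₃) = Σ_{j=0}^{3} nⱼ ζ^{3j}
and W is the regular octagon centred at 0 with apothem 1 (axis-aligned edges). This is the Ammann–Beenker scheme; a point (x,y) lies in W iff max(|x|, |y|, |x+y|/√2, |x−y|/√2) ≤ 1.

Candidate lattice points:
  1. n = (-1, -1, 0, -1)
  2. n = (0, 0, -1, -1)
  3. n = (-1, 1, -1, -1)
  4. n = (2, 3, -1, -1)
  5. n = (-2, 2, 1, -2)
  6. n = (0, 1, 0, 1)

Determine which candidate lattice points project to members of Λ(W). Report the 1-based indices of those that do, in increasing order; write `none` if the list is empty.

2

With ζ = e^{iπ/4} the internal vectors are ζ^0,ζ^3,ζ^6,ζ^9.
#1 (-1, -1, 0, -1): internal (-1.0000, -1.4142); octagon support 1.7071 vs apothem 1 → ∉ W
#2 (0, 0, -1, -1): internal (-0.7071, 0.2929); octagon support 0.7071 vs apothem 1 → ∈ W
#3 (-1, 1, -1, -1): internal (-2.4142, 1.0000); octagon support 2.4142 vs apothem 1 → ∉ W
#4 (2, 3, -1, -1): internal (-0.8284, 2.4142); octagon support 2.4142 vs apothem 1 → ∉ W
#5 (-2, 2, 1, -2): internal (-4.8284, -1.0000); octagon support 4.8284 vs apothem 1 → ∉ W
#6 (0, 1, 0, 1): internal (0.0000, 1.4142); octagon support 1.4142 vs apothem 1 → ∉ W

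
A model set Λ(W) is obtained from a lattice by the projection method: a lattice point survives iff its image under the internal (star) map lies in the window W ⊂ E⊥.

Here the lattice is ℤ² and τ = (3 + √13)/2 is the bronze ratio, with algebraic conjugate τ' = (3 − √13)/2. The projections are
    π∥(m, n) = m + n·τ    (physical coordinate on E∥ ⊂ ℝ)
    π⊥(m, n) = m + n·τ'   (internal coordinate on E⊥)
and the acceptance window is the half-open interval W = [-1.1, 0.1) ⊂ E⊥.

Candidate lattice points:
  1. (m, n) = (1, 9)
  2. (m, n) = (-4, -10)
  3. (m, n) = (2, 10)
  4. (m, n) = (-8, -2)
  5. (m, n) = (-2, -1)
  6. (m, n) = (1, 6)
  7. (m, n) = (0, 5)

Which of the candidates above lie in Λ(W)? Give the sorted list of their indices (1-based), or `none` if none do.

Numerically τ ≈ 3.30278 and τ' = −1/τ ≈ -0.30278.
#1 (1,9): internal coord 1 + (9)·τ' = -1.72498; -1.72498 ∉ [-1.1, 0.1) → out
#2 (-4,-10): internal coord -4 + (-10)·τ' = -0.97224; -0.97224 ∈ [-1.1, 0.1) → IN Λ
#3 (2,10): internal coord 2 + (10)·τ' = -1.02776; -1.02776 ∈ [-1.1, 0.1) → IN Λ
#4 (-8,-2): internal coord -8 + (-2)·τ' = -7.39445; -7.39445 ∉ [-1.1, 0.1) → out
#5 (-2,-1): internal coord -2 + (-1)·τ' = -1.69722; -1.69722 ∉ [-1.1, 0.1) → out
#6 (1,6): internal coord 1 + (6)·τ' = -0.81665; -0.81665 ∈ [-1.1, 0.1) → IN Λ
#7 (0,5): internal coord 0 + (5)·τ' = -1.51388; -1.51388 ∉ [-1.1, 0.1) → out

2, 3, 6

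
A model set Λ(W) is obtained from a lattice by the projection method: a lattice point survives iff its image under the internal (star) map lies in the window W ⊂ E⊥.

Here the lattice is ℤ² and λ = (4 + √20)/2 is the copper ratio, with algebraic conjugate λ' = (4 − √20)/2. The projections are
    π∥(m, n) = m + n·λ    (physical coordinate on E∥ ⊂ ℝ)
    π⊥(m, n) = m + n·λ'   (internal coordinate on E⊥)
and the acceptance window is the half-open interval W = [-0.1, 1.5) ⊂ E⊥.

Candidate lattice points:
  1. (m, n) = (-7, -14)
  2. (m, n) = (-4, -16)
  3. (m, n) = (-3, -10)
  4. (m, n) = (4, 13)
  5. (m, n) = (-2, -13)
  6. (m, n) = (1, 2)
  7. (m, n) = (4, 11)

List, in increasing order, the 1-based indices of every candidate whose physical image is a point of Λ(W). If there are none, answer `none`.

Compute λ' = (4−√20)/2 = -0.23607, so π⊥(m,n) = m -0.23607·n.
[1] lift (-7,-14): star map gives -3.69505; window check -0.1 ≤ -3.69505 < 1.5 is false → out
[2] lift (-4,-16): star map gives -0.22291; window check -0.1 ≤ -0.22291 < 1.5 is false → out
[3] lift (-3,-10): star map gives -0.63932; window check -0.1 ≤ -0.63932 < 1.5 is false → out
[4] lift (4,13): star map gives 0.93112; window check -0.1 ≤ 0.93112 < 1.5 is true → IN Λ
[5] lift (-2,-13): star map gives 1.06888; window check -0.1 ≤ 1.06888 < 1.5 is true → IN Λ
[6] lift (1,2): star map gives 0.52786; window check -0.1 ≤ 0.52786 < 1.5 is true → IN Λ
[7] lift (4,11): star map gives 1.40325; window check -0.1 ≤ 1.40325 < 1.5 is true → IN Λ

4, 5, 6, 7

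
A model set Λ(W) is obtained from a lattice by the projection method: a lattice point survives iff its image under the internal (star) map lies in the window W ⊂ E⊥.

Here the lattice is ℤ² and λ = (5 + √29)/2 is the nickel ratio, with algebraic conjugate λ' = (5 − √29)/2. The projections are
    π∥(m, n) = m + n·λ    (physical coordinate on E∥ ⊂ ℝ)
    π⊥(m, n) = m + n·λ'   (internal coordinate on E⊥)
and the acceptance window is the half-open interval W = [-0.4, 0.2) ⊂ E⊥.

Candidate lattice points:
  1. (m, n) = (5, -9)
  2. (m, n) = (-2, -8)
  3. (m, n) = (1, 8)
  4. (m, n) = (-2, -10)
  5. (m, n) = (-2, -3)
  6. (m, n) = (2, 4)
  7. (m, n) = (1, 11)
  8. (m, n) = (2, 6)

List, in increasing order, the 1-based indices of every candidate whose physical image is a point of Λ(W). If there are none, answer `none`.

4

λ' = (5−√29)/2 ≈ -0.1926.
#1 (5,-9): internal coord 5 + (-9)·λ' = +6.7332; +6.7332 ∉ [-0.4, 0.2) → out
#2 (-2,-8): internal coord -2 + (-8)·λ' = -0.4593; -0.4593 ∉ [-0.4, 0.2) → out
#3 (1,8): internal coord 1 + (8)·λ' = -0.5407; -0.5407 ∉ [-0.4, 0.2) → out
#4 (-2,-10): internal coord -2 + (-10)·λ' = -0.0742; -0.0742 ∈ [-0.4, 0.2) → IN Λ
#5 (-2,-3): internal coord -2 + (-3)·λ' = -1.4223; -1.4223 ∉ [-0.4, 0.2) → out
#6 (2,4): internal coord 2 + (4)·λ' = +1.2297; +1.2297 ∉ [-0.4, 0.2) → out
#7 (1,11): internal coord 1 + (11)·λ' = -1.1184; -1.1184 ∉ [-0.4, 0.2) → out
#8 (2,6): internal coord 2 + (6)·λ' = +0.8445; +0.8445 ∉ [-0.4, 0.2) → out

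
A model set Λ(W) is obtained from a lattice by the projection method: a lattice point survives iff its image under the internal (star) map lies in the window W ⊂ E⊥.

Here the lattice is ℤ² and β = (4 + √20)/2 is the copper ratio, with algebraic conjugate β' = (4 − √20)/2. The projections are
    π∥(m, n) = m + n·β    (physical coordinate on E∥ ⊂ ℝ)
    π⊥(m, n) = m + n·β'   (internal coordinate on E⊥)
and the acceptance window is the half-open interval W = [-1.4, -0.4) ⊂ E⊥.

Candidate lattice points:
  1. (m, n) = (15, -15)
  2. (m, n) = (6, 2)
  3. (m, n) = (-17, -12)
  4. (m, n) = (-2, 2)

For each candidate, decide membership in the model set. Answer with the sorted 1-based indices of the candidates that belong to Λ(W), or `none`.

none

β' = (4−√20)/2 ≈ -0.236068.
#1 (15,-15): internal coord 15 + (-15)·β' = +18.541020; +18.541020 ∉ [-1.4, -0.4) → out
#2 (6,2): internal coord 6 + (2)·β' = +5.527864; +5.527864 ∉ [-1.4, -0.4) → out
#3 (-17,-12): internal coord -17 + (-12)·β' = -14.167184; -14.167184 ∉ [-1.4, -0.4) → out
#4 (-2,2): internal coord -2 + (2)·β' = -2.472136; -2.472136 ∉ [-1.4, -0.4) → out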